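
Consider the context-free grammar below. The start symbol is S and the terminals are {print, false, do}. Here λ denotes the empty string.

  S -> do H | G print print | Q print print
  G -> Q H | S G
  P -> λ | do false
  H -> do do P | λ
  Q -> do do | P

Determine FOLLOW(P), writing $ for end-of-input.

{$, do, print}

FIRST(P): from P->λ we get {λ}; from P->do false we get {do}. So FIRST(P) = {λ, do}.
FIRST(H): from H->do do P we get {do}; from H->λ we get {λ}. So FIRST(H) = {λ, do}.
FIRST(Q): from Q->do do we get {do}; from Q->P we get {λ, do}. So FIRST(Q) = {λ, do}.
FIRST(S): from S->do H we get {do}; from S->G print print we get {do, print}; from S->Q print print we get {do, print}. So FIRST(S) = {do, print}.
FIRST(G): from G->Q H we get {λ, do}; from G->S G we get {do, print}. So FIRST(G) = {λ, do, print}.
FOLLOW(S) includes $ since S is the start symbol.
FOLLOW(G): in S->G print print, G is followed by print print with FIRST {print}; in G->S G, the suffix after G is empty (adds nothing new). Thus FOLLOW(G) = {print}.
FOLLOW(S): in G->S G, S is followed by G with FIRST {λ, do, print}; in G->S G, the suffix after S is nullable, so FOLLOW(S) ⊇ FOLLOW(G) = {print}. Thus FOLLOW(S) = {$, do, print}.
FOLLOW(H): in S->do H, the suffix after H is empty, so FOLLOW(H) ⊇ FOLLOW(S) = {$, do, print}; in G->Q H, the suffix after H is empty, so FOLLOW(H) ⊇ FOLLOW(G) = {print}. Thus FOLLOW(H) = {$, do, print}.
FOLLOW(Q): in S->Q print print, Q is followed by print print with FIRST {print}; in G->Q H, Q is followed by H with FIRST {λ, do}; in G->Q H, the suffix after Q is nullable, so FOLLOW(Q) ⊇ FOLLOW(G) = {print}. Thus FOLLOW(Q) = {do, print}.
FOLLOW(P): in H->do do P, the suffix after P is empty, so FOLLOW(P) ⊇ FOLLOW(H) = {$, do, print}; in Q->P, the suffix after P is empty, so FOLLOW(P) ⊇ FOLLOW(Q) = {do, print}. Thus FOLLOW(P) = {$, do, print}.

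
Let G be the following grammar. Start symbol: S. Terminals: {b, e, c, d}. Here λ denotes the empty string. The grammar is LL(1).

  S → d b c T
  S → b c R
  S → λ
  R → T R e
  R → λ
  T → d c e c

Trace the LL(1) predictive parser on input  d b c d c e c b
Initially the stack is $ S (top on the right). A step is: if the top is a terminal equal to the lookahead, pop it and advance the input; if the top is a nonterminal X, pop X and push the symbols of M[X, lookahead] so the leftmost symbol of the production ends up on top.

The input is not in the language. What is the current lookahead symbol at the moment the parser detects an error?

b

      Stack      Input              Action
   1  $ S        d b c d c e c b $  expand S → d b c T
   2  $ T c b d  d b c d c e c b $  match d
   3  $ T c b    b c d c e c b $    match b
   4  $ T c      c d c e c b $      match c
   5  $ T        d c e c b $        expand T → d c e c
   6  $ c e c d  d c e c b $        match d
   7  $ c e c    c e c b $          match c
   8  $ c e      e c b $            match e
   9  $ c        c b $              match c
  10  $          b $                error: stack empty but input remains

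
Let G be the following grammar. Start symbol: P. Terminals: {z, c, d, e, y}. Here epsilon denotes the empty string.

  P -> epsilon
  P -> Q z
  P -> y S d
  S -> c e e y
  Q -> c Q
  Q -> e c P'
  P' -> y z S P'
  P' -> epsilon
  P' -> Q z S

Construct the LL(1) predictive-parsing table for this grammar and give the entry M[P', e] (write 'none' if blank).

P' -> Q z S

FIRST(S): from S->c e e y we get {c}. So FIRST(S) = {c}.
FIRST(Q): from Q->c Q we get {c}; from Q->e c P' we get {e}. So FIRST(Q) = {c, e}.
FIRST(P): from P->epsilon we get {epsilon}; from P->Q z we get {c, e}; from P->y S d we get {y}. So FIRST(P) = {epsilon, c, e, y}.
FIRST(P'): from P'->y z S P' we get {y}; from P'->epsilon we get {epsilon}; from P'->Q z S we get {c, e}. So FIRST(P') = {epsilon, c, e, y}.
FOLLOW(P) includes $ since P is the start symbol.
FOLLOW(Q): in P->Q z, Q is followed by z with FIRST {z}; in Q->c Q, the suffix after Q is empty (adds nothing new); in P'->Q z S, Q is followed by z S with FIRST {z}. Thus FOLLOW(Q) = {z}.
FOLLOW(P'): in Q->e c P', the suffix after P' is empty, so FOLLOW(P') ⊇ FOLLOW(Q) = {z}; in P'->y z S P', the suffix after P' is empty (adds nothing new). Thus FOLLOW(P') = {z}.
For P' -> y z S P': FIRST(y z S P') = {y}, so it goes in M[P', t] for t ∈ {y}.
For P' -> epsilon: FIRST(epsilon) = {epsilon}, so it goes in M[P', t] for t ∈ {}; since epsilon ∈ FIRST, also for every t ∈ FOLLOW(P') = {z}.
For P' -> Q z S: FIRST(Q z S) = {c, e}, so it goes in M[P', t] for t ∈ {c, e}.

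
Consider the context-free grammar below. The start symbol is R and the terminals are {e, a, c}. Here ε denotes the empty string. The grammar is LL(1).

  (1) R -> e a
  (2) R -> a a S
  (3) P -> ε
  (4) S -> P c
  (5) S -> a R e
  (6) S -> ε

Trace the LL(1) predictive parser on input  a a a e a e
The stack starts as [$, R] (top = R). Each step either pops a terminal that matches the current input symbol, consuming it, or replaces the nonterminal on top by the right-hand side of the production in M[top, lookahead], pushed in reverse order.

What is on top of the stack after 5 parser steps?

     Stack    Input          Action
  1  $ R      a a a e a e $  expand R -> a a S
  2  $ S a a  a a a e a e $  match a
  3  $ S a    a a e a e $    match a
  4  $ S      a e a e $      expand S -> a R e
  5  $ e R a  a e a e $      match a
Stack after step 5: $ e R (top = R).

R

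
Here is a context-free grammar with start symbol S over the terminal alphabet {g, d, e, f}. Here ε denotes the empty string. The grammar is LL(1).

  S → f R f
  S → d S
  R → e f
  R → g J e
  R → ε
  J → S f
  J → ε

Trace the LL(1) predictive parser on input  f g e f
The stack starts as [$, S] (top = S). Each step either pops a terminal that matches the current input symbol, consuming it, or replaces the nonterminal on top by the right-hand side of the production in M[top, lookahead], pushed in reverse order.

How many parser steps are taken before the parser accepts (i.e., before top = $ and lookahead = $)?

7

step 1: stack=$ S  input=f g e f $  — expand S → f R f
step 2: stack=$ f R f  input=f g e f $  — match f
step 3: stack=$ f R  input=g e f $  — expand R → g J e
step 4: stack=$ f e J g  input=g e f $  — match g
step 5: stack=$ f e J  input=e f $  — expand J → ε
step 6: stack=$ f e  input=e f $  — match e
step 7: stack=$ f  input=f $  — match f
Accept reached after 7 steps.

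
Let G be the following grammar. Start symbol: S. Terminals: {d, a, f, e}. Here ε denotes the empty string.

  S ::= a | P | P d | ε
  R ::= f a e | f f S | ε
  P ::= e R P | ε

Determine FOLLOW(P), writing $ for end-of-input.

FIRST(R) = {ε, f}
FIRST(P) = {ε, e}
FIRST(S) = {ε, a, d, e}  (via P, P d)
FOLLOW(S) includes $ since S is the start symbol.
FOLLOW(S): in R::=f f S, the suffix after S is empty, so FOLLOW(S) ⊇ FOLLOW(R) = {$, d, e}. Thus FOLLOW(S) = {$, d, e}.
FOLLOW(P): in S::=P, the suffix after P is empty, so FOLLOW(P) ⊇ FOLLOW(S) = {$, d, e}; in S::=P d, P is followed by d with FIRST {d}; in P::=e R P, the suffix after P is empty (adds nothing new). Thus FOLLOW(P) = {$, d, e}.
FOLLOW(R): in P::=e R P, R is followed by P with FIRST {ε, e}; in P::=e R P, the suffix after R is nullable, so FOLLOW(R) ⊇ FOLLOW(P) = {$, d, e}. Thus FOLLOW(R) = {$, d, e}.

{$, d, e}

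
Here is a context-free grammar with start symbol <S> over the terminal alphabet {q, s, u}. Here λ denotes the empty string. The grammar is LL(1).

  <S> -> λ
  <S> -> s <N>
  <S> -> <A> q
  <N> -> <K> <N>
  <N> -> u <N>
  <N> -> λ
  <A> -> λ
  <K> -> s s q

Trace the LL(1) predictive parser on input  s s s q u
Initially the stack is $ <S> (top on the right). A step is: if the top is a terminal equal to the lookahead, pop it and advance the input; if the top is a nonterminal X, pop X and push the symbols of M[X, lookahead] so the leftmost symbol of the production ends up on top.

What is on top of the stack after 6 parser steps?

step 1: stack=$ <S>  input=s s s q u $  — expand <S> -> s <N>
step 2: stack=$ <N> s  input=s s s q u $  — match s
step 3: stack=$ <N>  input=s s q u $  — expand <N> -> <K> <N>
step 4: stack=$ <N> <K>  input=s s q u $  — expand <K> -> s s q
step 5: stack=$ <N> q s s  input=s s q u $  — match s
step 6: stack=$ <N> q s  input=s q u $  — match s
Stack after step 6: $ <N> q (top = q).

q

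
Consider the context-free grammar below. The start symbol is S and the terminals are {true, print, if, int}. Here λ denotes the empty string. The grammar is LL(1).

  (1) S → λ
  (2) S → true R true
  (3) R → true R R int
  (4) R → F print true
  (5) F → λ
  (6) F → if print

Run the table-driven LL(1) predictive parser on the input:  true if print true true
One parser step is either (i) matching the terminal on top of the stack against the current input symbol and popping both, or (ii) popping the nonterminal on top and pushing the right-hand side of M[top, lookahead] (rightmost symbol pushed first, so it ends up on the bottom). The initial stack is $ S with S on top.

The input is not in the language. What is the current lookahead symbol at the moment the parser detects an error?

     Stack                       Input                      Action
  1  $ S                         true if print true true $  expand S → true R true
  2  $ true R true               true if print true true $  match true
  3  $ true R                    if print true true $       expand R → F print true
  4  $ true true print F         if print true true $       expand F → if print
  5  $ true true print print if  if print true true $       match if
  6  $ true true print print     print true true $          match print
  7  $ true true print           true true $                error: top is terminal print but lookahead is true

true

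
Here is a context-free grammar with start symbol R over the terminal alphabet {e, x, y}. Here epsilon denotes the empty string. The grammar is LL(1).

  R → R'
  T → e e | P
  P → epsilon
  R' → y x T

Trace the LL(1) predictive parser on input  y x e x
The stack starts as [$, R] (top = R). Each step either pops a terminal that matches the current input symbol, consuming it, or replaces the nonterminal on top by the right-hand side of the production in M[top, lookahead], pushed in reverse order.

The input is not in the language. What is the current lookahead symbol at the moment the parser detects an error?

x

step 1: stack=$ R  input=y x e x $  — expand R → R'
step 2: stack=$ R'  input=y x e x $  — expand R' → y x T
step 3: stack=$ T x y  input=y x e x $  — match y
step 4: stack=$ T x  input=x e x $  — match x
step 5: stack=$ T  input=e x $  — expand T → e e
step 6: stack=$ e e  input=e x $  — match e
step 7: stack=$ e  input=x $  — error: top is terminal e but lookahead is x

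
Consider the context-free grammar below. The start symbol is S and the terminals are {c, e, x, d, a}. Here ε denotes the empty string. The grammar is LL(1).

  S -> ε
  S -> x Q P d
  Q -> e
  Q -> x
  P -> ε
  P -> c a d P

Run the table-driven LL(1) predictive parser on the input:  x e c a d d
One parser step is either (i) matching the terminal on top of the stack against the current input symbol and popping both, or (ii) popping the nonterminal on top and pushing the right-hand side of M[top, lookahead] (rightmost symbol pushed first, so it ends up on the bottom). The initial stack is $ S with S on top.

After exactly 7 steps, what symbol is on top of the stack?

d

step 1: stack=$ S  input=x e c a d d $  — expand S -> x Q P d
step 2: stack=$ d P Q x  input=x e c a d d $  — match x
step 3: stack=$ d P Q  input=e c a d d $  — expand Q -> e
step 4: stack=$ d P e  input=e c a d d $  — match e
step 5: stack=$ d P  input=c a d d $  — expand P -> c a d P
step 6: stack=$ d P d a c  input=c a d d $  — match c
step 7: stack=$ d P d a  input=a d d $  — match a
Stack after step 7: $ d P d (top = d).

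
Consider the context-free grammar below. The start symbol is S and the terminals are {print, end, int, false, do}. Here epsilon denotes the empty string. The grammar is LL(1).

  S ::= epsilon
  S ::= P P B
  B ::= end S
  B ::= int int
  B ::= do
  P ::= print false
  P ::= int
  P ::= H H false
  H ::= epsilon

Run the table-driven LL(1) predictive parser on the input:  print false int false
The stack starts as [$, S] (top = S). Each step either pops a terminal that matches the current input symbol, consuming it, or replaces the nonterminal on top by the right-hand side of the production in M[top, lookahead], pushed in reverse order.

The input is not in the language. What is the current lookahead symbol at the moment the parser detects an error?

false

step 1: stack=$ S  input=print false int false $  — expand S ::= P P B
step 2: stack=$ B P P  input=print false int false $  — expand P ::= print false
step 3: stack=$ B P false print  input=print false int false $  — match print
step 4: stack=$ B P false  input=false int false $  — match false
step 5: stack=$ B P  input=int false $  — expand P ::= int
step 6: stack=$ B int  input=int false $  — match int
step 7: stack=$ B  input=false $  — error: M[B, false] is empty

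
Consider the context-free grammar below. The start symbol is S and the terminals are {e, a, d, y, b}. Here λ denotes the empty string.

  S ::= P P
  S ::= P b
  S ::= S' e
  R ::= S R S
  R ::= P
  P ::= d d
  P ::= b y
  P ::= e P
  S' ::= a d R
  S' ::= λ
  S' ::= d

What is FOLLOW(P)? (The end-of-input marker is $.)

{$, a, b, d, e}

FIRST(P): from P::=d d we get {d}; from P::=b y we get {b}; from P::=e P we get {e}. So FIRST(P) = {b, d, e}.
FIRST(S'): from S'::=a d R we get {a}; from S'::=λ we get {λ}; from S'::=d we get {d}. So FIRST(S') = {λ, a, d}.
FIRST(S): from S::=P P we get {b, d, e}; from S::=P b we get {b, d, e}; from S::=S' e we get {a, d, e}. So FIRST(S) = {a, b, d, e}.
FIRST(R): from R::=S R S we get {a, b, d, e}; from R::=P we get {b, d, e}. So FIRST(R) = {a, b, d, e}.
FOLLOW(S) includes $ since S is the start symbol.
FOLLOW(S'): in S::=S' e, S' is followed by e with FIRST {e}. Thus FOLLOW(S') = {e}.
FOLLOW(R): in R::=S R S, R is followed by S with FIRST {a, b, d, e}; in S'::=a d R, the suffix after R is empty, so FOLLOW(R) ⊇ FOLLOW(S') = {e}. Thus FOLLOW(R) = {a, b, d, e}.
FOLLOW(S): in R::=S R S (occurrence 1), S is followed by R S with FIRST {a, b, d, e}; in R::=S R S (occurrence 2), the suffix after S is empty, so FOLLOW(S) ⊇ FOLLOW(R) = {a, b, d, e}. Thus FOLLOW(S) = {$, a, b, d, e}.
FOLLOW(P): in S::=P P (occurrence 1), P is followed by P with FIRST {b, d, e}; in S::=P P (occurrence 2), the suffix after P is empty, so FOLLOW(P) ⊇ FOLLOW(S) = {$, a, b, d, e}; in S::=P b, P is followed by b with FIRST {b}; in R::=P, the suffix after P is empty, so FOLLOW(P) ⊇ FOLLOW(R) = {a, b, d, e}; in P::=e P, the suffix after P is empty (adds nothing new). Thus FOLLOW(P) = {$, a, b, d, e}.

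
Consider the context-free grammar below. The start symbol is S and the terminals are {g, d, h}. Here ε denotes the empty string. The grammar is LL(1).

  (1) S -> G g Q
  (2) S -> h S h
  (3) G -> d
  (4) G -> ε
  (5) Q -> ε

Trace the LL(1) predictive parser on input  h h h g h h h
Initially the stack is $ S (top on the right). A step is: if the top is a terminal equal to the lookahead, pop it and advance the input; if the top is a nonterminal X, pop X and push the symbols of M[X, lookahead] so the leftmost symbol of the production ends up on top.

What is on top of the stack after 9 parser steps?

step 1: stack=$ S  input=h h h g h h h $  — expand S -> h S h
step 2: stack=$ h S h  input=h h h g h h h $  — match h
step 3: stack=$ h S  input=h h g h h h $  — expand S -> h S h
step 4: stack=$ h h S h  input=h h g h h h $  — match h
step 5: stack=$ h h S  input=h g h h h $  — expand S -> h S h
step 6: stack=$ h h h S h  input=h g h h h $  — match h
step 7: stack=$ h h h S  input=g h h h $  — expand S -> G g Q
step 8: stack=$ h h h Q g G  input=g h h h $  — expand G -> ε
step 9: stack=$ h h h Q g  input=g h h h $  — match g
Stack after step 9: $ h h h Q (top = Q).

Q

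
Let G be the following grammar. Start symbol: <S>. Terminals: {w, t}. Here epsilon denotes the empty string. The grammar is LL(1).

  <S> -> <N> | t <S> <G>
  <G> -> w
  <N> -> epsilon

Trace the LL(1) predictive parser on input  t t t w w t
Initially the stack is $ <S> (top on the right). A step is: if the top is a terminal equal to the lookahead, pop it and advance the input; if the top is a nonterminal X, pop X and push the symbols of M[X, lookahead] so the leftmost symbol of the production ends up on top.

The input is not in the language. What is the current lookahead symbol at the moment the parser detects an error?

t

step 1: stack=$ <S>  input=t t t w w t $  — expand <S> -> t <S> <G>
step 2: stack=$ <G> <S> t  input=t t t w w t $  — match t
step 3: stack=$ <G> <S>  input=t t w w t $  — expand <S> -> t <S> <G>
step 4: stack=$ <G> <G> <S> t  input=t t w w t $  — match t
step 5: stack=$ <G> <G> <S>  input=t w w t $  — expand <S> -> t <S> <G>
step 6: stack=$ <G> <G> <G> <S> t  input=t w w t $  — match t
step 7: stack=$ <G> <G> <G> <S>  input=w w t $  — expand <S> -> <N>
step 8: stack=$ <G> <G> <G> <N>  input=w w t $  — expand <N> -> epsilon
step 9: stack=$ <G> <G> <G>  input=w w t $  — expand <G> -> w
step 10: stack=$ <G> <G> w  input=w w t $  — match w
step 11: stack=$ <G> <G>  input=w t $  — expand <G> -> w
step 12: stack=$ <G> w  input=w t $  — match w
step 13: stack=$ <G>  input=t $  — error: M[<G>, t] is empty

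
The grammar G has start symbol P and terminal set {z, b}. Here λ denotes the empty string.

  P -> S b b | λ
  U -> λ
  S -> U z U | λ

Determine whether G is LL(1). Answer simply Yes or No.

FIRST(P) = {λ, b, z}
FIRST(U) = {λ}
FIRST(S) = {λ, z}
FOLLOW(P) = {$}
FOLLOW(U) = {b, z}
FOLLOW(S) = {b}
Each cell of M receives at most one production.

Yes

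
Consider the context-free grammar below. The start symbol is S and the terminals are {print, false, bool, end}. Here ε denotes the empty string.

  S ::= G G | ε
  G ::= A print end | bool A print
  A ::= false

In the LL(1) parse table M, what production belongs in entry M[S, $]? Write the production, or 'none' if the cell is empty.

S ::= ε

FIRST(A) = {false}
FIRST(G) = {bool, false}  (via A print end)
FIRST(S) = {ε, bool, false}  (via G G)
FOLLOW(S) includes $ since S is the start symbol.
FOLLOW(S): S appears on no right-hand side. Thus FOLLOW(S) = {$}.
For S ::= G G: FIRST(G G) = {bool, false}, so it goes in M[S, t] for t ∈ {bool, false}.
For S ::= ε: FIRST(ε) = {ε}, so it goes in M[S, t] for t ∈ {}; since ε ∈ FIRST, also for every t ∈ FOLLOW(S) = {$}.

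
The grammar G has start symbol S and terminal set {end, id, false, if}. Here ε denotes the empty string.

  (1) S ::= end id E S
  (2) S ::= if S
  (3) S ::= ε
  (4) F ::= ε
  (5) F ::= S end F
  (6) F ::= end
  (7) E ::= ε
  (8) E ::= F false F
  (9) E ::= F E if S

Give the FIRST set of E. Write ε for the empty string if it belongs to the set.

FIRST(S): from S::=end id E S we get {end}; from S::=if S we get {if}; from S::=ε we get {ε}. So FIRST(S) = {ε, end, if}.
FIRST(F): from F::=ε we get {ε}; from F::=S end F we get {end, if}; from F::=end we get {end}. So FIRST(F) = {ε, end, if}.
FIRST(E): from E::=ε we get {ε}; from E::=F false F we get {end, false, if}; from E::=F E if S we get {end, false, if}. So FIRST(E) = {ε, end, false, if}.

{ε, end, false, if}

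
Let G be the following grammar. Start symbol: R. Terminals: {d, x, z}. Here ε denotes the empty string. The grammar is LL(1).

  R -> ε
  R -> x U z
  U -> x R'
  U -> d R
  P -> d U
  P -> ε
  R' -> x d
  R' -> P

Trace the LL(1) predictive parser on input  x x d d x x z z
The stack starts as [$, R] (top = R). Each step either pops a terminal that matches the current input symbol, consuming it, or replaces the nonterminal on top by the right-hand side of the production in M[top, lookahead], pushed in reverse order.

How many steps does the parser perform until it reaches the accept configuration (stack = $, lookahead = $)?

      Stack       Input              Action
   1  $ R         x x d d x x z z $  expand R -> x U z
   2  $ z U x     x x d d x x z z $  match x
   3  $ z U       x d d x x z z $    expand U -> x R'
   4  $ z R' x    x d d x x z z $    match x
   5  $ z R'      d d x x z z $      expand R' -> P
   6  $ z P       d d x x z z $      expand P -> d U
   7  $ z U d     d d x x z z $      match d
   8  $ z U       d x x z z $        expand U -> d R
   9  $ z R d     d x x z z $        match d
  10  $ z R       x x z z $          expand R -> x U z
  11  $ z z U x   x x z z $          match x
  12  $ z z U     x z z $            expand U -> x R'
  13  $ z z R' x  x z z $            match x
  14  $ z z R'    z z $              expand R' -> P
  15  $ z z P     z z $              expand P -> ε
  16  $ z z       z z $              match z
  17  $ z         z $                match z
Accept reached after 17 steps.

17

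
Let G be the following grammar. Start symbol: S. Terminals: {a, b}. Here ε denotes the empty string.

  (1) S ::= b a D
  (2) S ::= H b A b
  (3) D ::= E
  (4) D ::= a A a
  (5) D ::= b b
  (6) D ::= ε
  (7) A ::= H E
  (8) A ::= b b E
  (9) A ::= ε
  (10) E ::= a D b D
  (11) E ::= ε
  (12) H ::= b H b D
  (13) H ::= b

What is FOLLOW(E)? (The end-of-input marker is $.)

{$, a, b}

FIRST(E) = {ε, a}
FIRST(H) = {b}
FIRST(S) = {b}  (via H b A b)
FIRST(D) = {ε, a, b}  (via E)
FIRST(A) = {ε, b}  (via H E)
FOLLOW(S) includes $ since S is the start symbol.
FOLLOW(S): S appears on no right-hand side. Thus FOLLOW(S) = {$}.
FOLLOW(A): in S::=H b A b, A is followed by b with FIRST {b}; in D::=a A a, A is followed by a with FIRST {a}. Thus FOLLOW(A) = {a, b}.
FOLLOW(H): in S::=H b A b, H is followed by b A b with FIRST {b}; in A::=H E, H is followed by E with FIRST {ε, a}; in A::=H E, the suffix after H is nullable, so FOLLOW(H) ⊇ FOLLOW(A) = {a, b}; in H::=b H b D, H is followed by b D with FIRST {b}. Thus FOLLOW(H) = {a, b}.
FOLLOW(D): in S::=b a D, the suffix after D is empty, so FOLLOW(D) ⊇ FOLLOW(S) = {$}; in E::=a D b D (occurrence 1), D is followed by b D with FIRST {b}; in E::=a D b D (occurrence 2), the suffix after D is empty, so FOLLOW(D) ⊇ FOLLOW(E) = {$, a, b}; in H::=b H b D, the suffix after D is empty, so FOLLOW(D) ⊇ FOLLOW(H) = {a, b}. Thus FOLLOW(D) = {$, a, b}.
FOLLOW(E): in D::=E, the suffix after E is empty, so FOLLOW(E) ⊇ FOLLOW(D) = {$, a, b}; in A::=H E, the suffix after E is empty, so FOLLOW(E) ⊇ FOLLOW(A) = {a, b}; in A::=b b E, the suffix after E is empty, so FOLLOW(E) ⊇ FOLLOW(A) = {a, b}. Thus FOLLOW(E) = {$, a, b}.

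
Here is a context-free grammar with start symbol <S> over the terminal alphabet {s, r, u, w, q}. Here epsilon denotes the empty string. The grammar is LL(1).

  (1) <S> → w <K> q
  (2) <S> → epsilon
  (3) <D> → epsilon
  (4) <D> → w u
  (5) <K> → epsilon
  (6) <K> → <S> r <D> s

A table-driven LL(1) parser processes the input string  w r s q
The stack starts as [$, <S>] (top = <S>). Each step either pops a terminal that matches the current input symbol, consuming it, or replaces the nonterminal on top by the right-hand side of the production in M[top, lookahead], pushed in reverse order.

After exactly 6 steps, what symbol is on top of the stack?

s

step 1: stack=$ <S>  input=w r s q $  — expand <S> → w <K> q
step 2: stack=$ q <K> w  input=w r s q $  — match w
step 3: stack=$ q <K>  input=r s q $  — expand <K> → <S> r <D> s
step 4: stack=$ q s <D> r <S>  input=r s q $  — expand <S> → epsilon
step 5: stack=$ q s <D> r  input=r s q $  — match r
step 6: stack=$ q s <D>  input=s q $  — expand <D> → epsilon
Stack after step 6: $ q s (top = s).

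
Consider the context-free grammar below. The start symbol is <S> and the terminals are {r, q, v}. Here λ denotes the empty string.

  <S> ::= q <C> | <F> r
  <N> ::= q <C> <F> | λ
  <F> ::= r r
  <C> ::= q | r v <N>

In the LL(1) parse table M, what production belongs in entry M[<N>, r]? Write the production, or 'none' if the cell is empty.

<N> ::= λ

FIRST(<N>) = {λ, q}
FIRST(<F>) = {r}
FIRST(<C>) = {q, r}
FIRST(<S>) = {q, r}  (via <F> r)
FOLLOW(<S>) includes $ since <S> is the start symbol.
FOLLOW(<C>): in <S>::=q <C>, the suffix after <C> is empty, so FOLLOW(<C>) ⊇ FOLLOW(<S>) = {$}; in <N>::=q <C> <F>, <C> is followed by <F> with FIRST {r}. Thus FOLLOW(<C>) = {$, r}.
FOLLOW(<N>): in <C>::=r v <N>, the suffix after <N> is empty, so FOLLOW(<N>) ⊇ FOLLOW(<C>) = {$, r}. Thus FOLLOW(<N>) = {$, r}.
For <N> ::= q <C> <F>: FIRST(q <C> <F>) = {q}, so it goes in M[<N>, t] for t ∈ {q}.
For <N> ::= λ: FIRST(λ) = {λ}, so it goes in M[<N>, t] for t ∈ {}; since λ ∈ FIRST, also for every t ∈ FOLLOW(<N>) = {$, r}.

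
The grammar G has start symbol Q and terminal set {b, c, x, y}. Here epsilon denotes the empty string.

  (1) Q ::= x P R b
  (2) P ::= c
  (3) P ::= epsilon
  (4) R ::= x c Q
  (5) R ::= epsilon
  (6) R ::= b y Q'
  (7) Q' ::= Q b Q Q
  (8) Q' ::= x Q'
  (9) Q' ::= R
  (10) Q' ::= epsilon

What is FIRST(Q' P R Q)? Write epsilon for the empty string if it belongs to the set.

FIRST(Q) = {x}
FIRST(P) = {epsilon, c}
FIRST(R) = {epsilon, b, x}
FIRST(Q') = {epsilon, b, x}  (via Q b Q Q, R)
FIRST(Q' P R Q): take FIRST of each symbol in turn, carrying on past any symbol whose FIRST contains epsilon; result {b, c, x}.

{b, c, x}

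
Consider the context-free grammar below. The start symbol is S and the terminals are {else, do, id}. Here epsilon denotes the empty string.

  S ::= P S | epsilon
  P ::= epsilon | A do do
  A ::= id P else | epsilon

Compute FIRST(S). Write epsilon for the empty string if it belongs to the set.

{epsilon, do, id}

FIRST(A): from A::=id P else we get {id}; from A::=epsilon we get {epsilon}. So FIRST(A) = {epsilon, id}.
FIRST(P): from P::=epsilon we get {epsilon}; from P::=A do do we get {do, id}. So FIRST(P) = {epsilon, do, id}.
FIRST(S): from S::=P S we get {epsilon, do, id}; from S::=epsilon we get {epsilon}. So FIRST(S) = {epsilon, do, id}.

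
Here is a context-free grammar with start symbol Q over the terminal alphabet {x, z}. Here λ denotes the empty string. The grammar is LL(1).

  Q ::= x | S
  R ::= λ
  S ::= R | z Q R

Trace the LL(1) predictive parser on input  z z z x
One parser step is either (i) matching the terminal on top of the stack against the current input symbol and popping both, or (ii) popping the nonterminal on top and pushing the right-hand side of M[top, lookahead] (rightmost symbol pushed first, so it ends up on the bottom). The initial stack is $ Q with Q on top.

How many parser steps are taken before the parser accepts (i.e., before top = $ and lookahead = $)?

      Stack        Input      Action
   1  $ Q          z z z x $  expand Q ::= S
   2  $ S          z z z x $  expand S ::= z Q R
   3  $ R Q z      z z z x $  match z
   4  $ R Q        z z x $    expand Q ::= S
   5  $ R S        z z x $    expand S ::= z Q R
   6  $ R R Q z    z z x $    match z
   7  $ R R Q      z x $      expand Q ::= S
   8  $ R R S      z x $      expand S ::= z Q R
   9  $ R R R Q z  z x $      match z
  10  $ R R R Q    x $        expand Q ::= x
  11  $ R R R x    x $        match x
  12  $ R R R      $          expand R ::= λ
  13  $ R R        $          expand R ::= λ
  14  $ R          $          expand R ::= λ
Accept reached after 14 steps.

14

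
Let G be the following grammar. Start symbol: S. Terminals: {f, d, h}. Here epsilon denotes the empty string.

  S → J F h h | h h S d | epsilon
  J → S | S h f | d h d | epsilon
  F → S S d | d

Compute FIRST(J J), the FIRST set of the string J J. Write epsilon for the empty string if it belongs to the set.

{epsilon, d, h}

FIRST(S): from S→J F h h we get {d, h}; from S→h h S d we get {h}; from S→epsilon we get {epsilon}. So FIRST(S) = {epsilon, d, h}.
FIRST(J): from J→S we get {epsilon, d, h}; from J→S h f we get {d, h}; from J→d h d we get {d}; from J→epsilon we get {epsilon}. So FIRST(J) = {epsilon, d, h}.
FIRST(F): from F→S S d we get {d, h}; from F→d we get {d}. So FIRST(F) = {d, h}.
FIRST(J J): take FIRST of each symbol in turn, carrying on past any symbol whose FIRST contains epsilon; result {epsilon, d, h}.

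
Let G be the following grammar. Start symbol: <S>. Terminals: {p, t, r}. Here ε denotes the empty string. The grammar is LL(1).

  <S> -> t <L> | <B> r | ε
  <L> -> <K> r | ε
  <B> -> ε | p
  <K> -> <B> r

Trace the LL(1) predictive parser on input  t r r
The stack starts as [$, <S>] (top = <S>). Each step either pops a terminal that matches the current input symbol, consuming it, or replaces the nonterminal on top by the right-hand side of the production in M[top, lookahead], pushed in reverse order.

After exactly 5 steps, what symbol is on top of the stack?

step 1: stack=$ <S>  input=t r r $  — expand <S> -> t <L>
step 2: stack=$ <L> t  input=t r r $  — match t
step 3: stack=$ <L>  input=r r $  — expand <L> -> <K> r
step 4: stack=$ r <K>  input=r r $  — expand <K> -> <B> r
step 5: stack=$ r r <B>  input=r r $  — expand <B> -> ε
Stack after step 5: $ r r (top = r).

r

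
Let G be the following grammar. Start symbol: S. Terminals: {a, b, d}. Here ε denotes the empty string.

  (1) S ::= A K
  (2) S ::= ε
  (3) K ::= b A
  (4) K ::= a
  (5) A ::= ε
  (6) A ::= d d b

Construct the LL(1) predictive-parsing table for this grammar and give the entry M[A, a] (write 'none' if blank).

A ::= ε

FIRST(K) = {a, b}
FIRST(A) = {ε, d}
FIRST(S) = {ε, a, b, d}  (via A K)
FOLLOW(S) includes $ since S is the start symbol.
FOLLOW(K): in S::=A K, the suffix after K is empty, so FOLLOW(K) ⊇ FOLLOW(S) = {$}. Thus FOLLOW(K) = {$}.
FOLLOW(A): in S::=A K, A is followed by K with FIRST {a, b}; in K::=b A, the suffix after A is empty, so FOLLOW(A) ⊇ FOLLOW(K) = {$}. Thus FOLLOW(A) = {$, a, b}.
For A ::= ε: FIRST(ε) = {ε}, so it goes in M[A, t] for t ∈ {}; since ε ∈ FIRST, also for every t ∈ FOLLOW(A) = {$, a, b}.
For A ::= d d b: FIRST(d d b) = {d}, so it goes in M[A, t] for t ∈ {d}.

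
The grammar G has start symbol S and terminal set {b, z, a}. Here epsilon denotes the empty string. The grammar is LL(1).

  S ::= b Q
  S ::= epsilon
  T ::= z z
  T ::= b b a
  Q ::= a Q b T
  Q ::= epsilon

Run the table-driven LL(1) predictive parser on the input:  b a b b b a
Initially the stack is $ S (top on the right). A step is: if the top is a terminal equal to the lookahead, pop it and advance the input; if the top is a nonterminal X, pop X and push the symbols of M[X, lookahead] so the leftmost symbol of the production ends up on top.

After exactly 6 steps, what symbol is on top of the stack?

step 1: stack=$ S  input=b a b b b a $  — expand S ::= b Q
step 2: stack=$ Q b  input=b a b b b a $  — match b
step 3: stack=$ Q  input=a b b b a $  — expand Q ::= a Q b T
step 4: stack=$ T b Q a  input=a b b b a $  — match a
step 5: stack=$ T b Q  input=b b b a $  — expand Q ::= epsilon
step 6: stack=$ T b  input=b b b a $  — match b
Stack after step 6: $ T (top = T).

T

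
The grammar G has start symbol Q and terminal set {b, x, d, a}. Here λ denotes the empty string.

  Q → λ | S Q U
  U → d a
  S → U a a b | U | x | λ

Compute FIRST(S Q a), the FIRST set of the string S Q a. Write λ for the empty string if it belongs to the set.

FIRST(U) = {d}
FIRST(S) = {λ, d, x}  (via U a a b, U)
FIRST(Q) = {λ, d, x}  (via S Q U)
FIRST(S Q a): take FIRST of each symbol in turn, carrying on past any symbol whose FIRST contains λ; result {a, d, x}.

{a, d, x}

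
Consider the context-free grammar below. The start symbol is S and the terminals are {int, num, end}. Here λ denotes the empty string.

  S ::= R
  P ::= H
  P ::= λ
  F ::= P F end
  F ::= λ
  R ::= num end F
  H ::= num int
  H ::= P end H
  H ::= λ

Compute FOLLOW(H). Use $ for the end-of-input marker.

{end, num}

FIRST(R): from R::=num end F we get {num}. So FIRST(R) = {num}.
FIRST(S): from S::=R we get {num}. So FIRST(S) = {num}.
FIRST(P): from P::=H we get {λ, end, num}; from P::=λ we get {λ}. So FIRST(P) = {λ, end, num}.
FIRST(F): from F::=P F end we get {end, num}; from F::=λ we get {λ}. So FIRST(F) = {λ, end, num}.
FIRST(H): from H::=num int we get {num}; from H::=P end H we get {end, num}; from H::=λ we get {λ}. So FIRST(H) = {λ, end, num}.
FOLLOW(S) includes $ since S is the start symbol.
FOLLOW(S): S appears on no right-hand side. Thus FOLLOW(S) = {$}.
FOLLOW(P): in F::=P F end, P is followed by F end with FIRST {end, num}; in H::=P end H, P is followed by end H with FIRST {end}. Thus FOLLOW(P) = {end, num}.
FOLLOW(R): in S::=R, the suffix after R is empty, so FOLLOW(R) ⊇ FOLLOW(S) = {$}. Thus FOLLOW(R) = {$}.
FOLLOW(F): in F::=P F end, F is followed by end with FIRST {end}; in R::=num end F, the suffix after F is empty, so FOLLOW(F) ⊇ FOLLOW(R) = {$}. Thus FOLLOW(F) = {$, end}.
FOLLOW(H): in P::=H, the suffix after H is empty, so FOLLOW(H) ⊇ FOLLOW(P) = {end, num}; in H::=P end H, the suffix after H is empty (adds nothing new). Thus FOLLOW(H) = {end, num}.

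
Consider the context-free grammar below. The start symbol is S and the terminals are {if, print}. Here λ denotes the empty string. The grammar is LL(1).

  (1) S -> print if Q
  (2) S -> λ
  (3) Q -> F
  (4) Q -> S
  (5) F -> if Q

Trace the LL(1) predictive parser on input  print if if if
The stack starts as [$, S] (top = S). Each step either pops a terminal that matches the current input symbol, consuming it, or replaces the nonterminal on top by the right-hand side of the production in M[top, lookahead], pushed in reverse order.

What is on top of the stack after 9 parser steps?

step 1: stack=$ S  input=print if if if $  — expand S -> print if Q
step 2: stack=$ Q if print  input=print if if if $  — match print
step 3: stack=$ Q if  input=if if if $  — match if
step 4: stack=$ Q  input=if if $  — expand Q -> F
step 5: stack=$ F  input=if if $  — expand F -> if Q
step 6: stack=$ Q if  input=if if $  — match if
step 7: stack=$ Q  input=if $  — expand Q -> F
step 8: stack=$ F  input=if $  — expand F -> if Q
step 9: stack=$ Q if  input=if $  — match if
Stack after step 9: $ Q (top = Q).

Q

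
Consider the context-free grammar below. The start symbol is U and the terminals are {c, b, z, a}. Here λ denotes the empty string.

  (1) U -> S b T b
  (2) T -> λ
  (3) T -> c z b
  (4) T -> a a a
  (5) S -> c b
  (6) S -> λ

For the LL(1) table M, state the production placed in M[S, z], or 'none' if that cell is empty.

FIRST(T) = {λ, a, c}
FIRST(S) = {λ, c}
FIRST(U) = {b, c}  (via S b T b)
FOLLOW(U) includes $ since U is the start symbol.
FOLLOW(S): in U->S b T b, S is followed by b T b with FIRST {b}. Thus FOLLOW(S) = {b}.
For S -> c b: FIRST(c b) = {c}, so it goes in M[S, t] for t ∈ {c}.
For S -> λ: FIRST(λ) = {λ}, so it goes in M[S, t] for t ∈ {}; since λ ∈ FIRST, also for every t ∈ FOLLOW(S) = {b}.
None of these place a production in M[S, z].

none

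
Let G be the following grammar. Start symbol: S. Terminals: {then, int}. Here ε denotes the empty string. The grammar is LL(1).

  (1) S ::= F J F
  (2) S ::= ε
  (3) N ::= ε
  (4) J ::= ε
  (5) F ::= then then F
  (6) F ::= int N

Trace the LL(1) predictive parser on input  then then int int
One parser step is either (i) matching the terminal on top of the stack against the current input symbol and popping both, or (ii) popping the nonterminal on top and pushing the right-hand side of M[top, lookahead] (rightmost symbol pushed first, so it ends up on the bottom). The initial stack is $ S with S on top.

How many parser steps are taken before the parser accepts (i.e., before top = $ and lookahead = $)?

11

step 1: stack=$ S  input=then then int int $  — expand S ::= F J F
step 2: stack=$ F J F  input=then then int int $  — expand F ::= then then F
step 3: stack=$ F J F then then  input=then then int int $  — match then
step 4: stack=$ F J F then  input=then int int $  — match then
step 5: stack=$ F J F  input=int int $  — expand F ::= int N
step 6: stack=$ F J N int  input=int int $  — match int
step 7: stack=$ F J N  input=int $  — expand N ::= ε
step 8: stack=$ F J  input=int $  — expand J ::= ε
step 9: stack=$ F  input=int $  — expand F ::= int N
step 10: stack=$ N int  input=int $  — match int
step 11: stack=$ N  input=$  — expand N ::= ε
Accept reached after 11 steps.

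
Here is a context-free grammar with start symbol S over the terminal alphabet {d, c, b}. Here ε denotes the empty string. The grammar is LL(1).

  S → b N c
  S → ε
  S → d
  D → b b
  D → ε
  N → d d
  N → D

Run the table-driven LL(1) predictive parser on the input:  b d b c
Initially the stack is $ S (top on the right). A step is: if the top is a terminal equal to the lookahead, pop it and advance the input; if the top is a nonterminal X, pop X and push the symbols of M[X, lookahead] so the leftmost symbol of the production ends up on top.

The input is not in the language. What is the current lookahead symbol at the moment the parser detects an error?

b

step 1: stack=$ S  input=b d b c $  — expand S → b N c
step 2: stack=$ c N b  input=b d b c $  — match b
step 3: stack=$ c N  input=d b c $  — expand N → d d
step 4: stack=$ c d d  input=d b c $  — match d
step 5: stack=$ c d  input=b c $  — error: top is terminal d but lookahead is b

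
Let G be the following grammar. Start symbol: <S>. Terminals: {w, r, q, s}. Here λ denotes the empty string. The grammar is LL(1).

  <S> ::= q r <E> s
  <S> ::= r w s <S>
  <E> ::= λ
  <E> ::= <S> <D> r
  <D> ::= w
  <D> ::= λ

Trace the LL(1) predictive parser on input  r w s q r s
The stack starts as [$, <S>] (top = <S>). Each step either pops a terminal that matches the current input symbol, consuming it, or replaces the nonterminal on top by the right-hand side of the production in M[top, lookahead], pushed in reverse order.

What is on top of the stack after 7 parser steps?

step 1: stack=$ <S>  input=r w s q r s $  — expand <S> ::= r w s <S>
step 2: stack=$ <S> s w r  input=r w s q r s $  — match r
step 3: stack=$ <S> s w  input=w s q r s $  — match w
step 4: stack=$ <S> s  input=s q r s $  — match s
step 5: stack=$ <S>  input=q r s $  — expand <S> ::= q r <E> s
step 6: stack=$ s <E> r q  input=q r s $  — match q
step 7: stack=$ s <E> r  input=r s $  — match r
Stack after step 7: $ s <E> (top = <E>).

<E>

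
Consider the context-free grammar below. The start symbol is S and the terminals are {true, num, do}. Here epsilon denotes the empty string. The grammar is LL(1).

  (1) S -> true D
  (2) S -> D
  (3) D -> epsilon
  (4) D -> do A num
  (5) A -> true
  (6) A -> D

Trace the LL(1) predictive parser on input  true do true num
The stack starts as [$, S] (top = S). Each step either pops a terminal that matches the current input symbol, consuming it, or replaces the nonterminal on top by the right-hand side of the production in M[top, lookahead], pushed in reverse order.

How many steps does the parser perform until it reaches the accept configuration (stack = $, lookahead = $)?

7

step 1: stack=$ S  input=true do true num $  — expand S -> true D
step 2: stack=$ D true  input=true do true num $  — match true
step 3: stack=$ D  input=do true num $  — expand D -> do A num
step 4: stack=$ num A do  input=do true num $  — match do
step 5: stack=$ num A  input=true num $  — expand A -> true
step 6: stack=$ num true  input=true num $  — match true
step 7: stack=$ num  input=num $  — match num
Accept reached after 7 steps.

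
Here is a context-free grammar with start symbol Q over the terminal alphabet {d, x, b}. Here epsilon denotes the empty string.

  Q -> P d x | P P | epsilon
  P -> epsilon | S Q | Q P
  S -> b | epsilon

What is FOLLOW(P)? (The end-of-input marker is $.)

FIRST(S) = {epsilon, b}
FIRST(Q) = {epsilon, b, d}  (via P d x, P P)
FIRST(P) = {epsilon, b, d}  (via S Q, Q P)
FOLLOW(Q) includes $ since Q is the start symbol.
FOLLOW(Q): in P->S Q, the suffix after Q is empty, so FOLLOW(Q) ⊇ FOLLOW(P) = {$, b, d}; in P->Q P, Q is followed by P with FIRST {epsilon, b, d}; in P->Q P, the suffix after Q is nullable, so FOLLOW(Q) ⊇ FOLLOW(P) = {$, b, d}. Thus FOLLOW(Q) = {$, b, d}.
FOLLOW(P): in Q->P d x, P is followed by d x with FIRST {d}; in Q->P P (occurrence 1), P is followed by P with FIRST {epsilon, b, d}; in Q->P P (occurrence 1), the suffix after P is nullable, so FOLLOW(P) ⊇ FOLLOW(Q) = {$, b, d}; in Q->P P (occurrence 2), the suffix after P is empty, so FOLLOW(P) ⊇ FOLLOW(Q) = {$, b, d}; in P->Q P, the suffix after P is empty (adds nothing new). Thus FOLLOW(P) = {$, b, d}.
FOLLOW(S): in P->S Q, S is followed by Q with FIRST {epsilon, b, d}; in P->S Q, the suffix after S is nullable, so FOLLOW(S) ⊇ FOLLOW(P) = {$, b, d}. Thus FOLLOW(S) = {$, b, d}.

{$, b, d}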